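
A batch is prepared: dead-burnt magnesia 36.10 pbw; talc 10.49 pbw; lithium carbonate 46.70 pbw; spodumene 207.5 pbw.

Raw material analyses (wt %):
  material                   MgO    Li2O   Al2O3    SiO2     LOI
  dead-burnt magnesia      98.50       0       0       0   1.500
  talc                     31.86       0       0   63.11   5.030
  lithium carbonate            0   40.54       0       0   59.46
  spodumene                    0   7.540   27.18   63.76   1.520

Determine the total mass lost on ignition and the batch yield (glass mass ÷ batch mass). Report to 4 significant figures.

LOI loss = 31.99 pbw; glass = 268.8 pbw; yield = 89.36%

All internal work runs at full precision throughout; mid-chain values are shown, rounded to four significant figures, when written out; a single rounding finalizes each reported value; derived quantities, including the totals, the yield, LOI, glass mass, the four compositions, are re-derived starting from the weights per 268.8 pbw of glass in full precision as they appear in question or answer.
Each material's LOI contribution:
  dead-burnt magnesia: 36.10 × 0.01500 = 0.5415 pbw
  talc: 10.49 × 0.05030 = 0.5276 pbw
  lithium carbonate: 46.70 × 0.5946 = 27.77 pbw
  spodumene: 207.5 × 0.01520 = 3.154 pbw
Total LOI = 31.99 pbw
Glass = batch − LOI = 300.8 − 31.99 = 268.8 pbw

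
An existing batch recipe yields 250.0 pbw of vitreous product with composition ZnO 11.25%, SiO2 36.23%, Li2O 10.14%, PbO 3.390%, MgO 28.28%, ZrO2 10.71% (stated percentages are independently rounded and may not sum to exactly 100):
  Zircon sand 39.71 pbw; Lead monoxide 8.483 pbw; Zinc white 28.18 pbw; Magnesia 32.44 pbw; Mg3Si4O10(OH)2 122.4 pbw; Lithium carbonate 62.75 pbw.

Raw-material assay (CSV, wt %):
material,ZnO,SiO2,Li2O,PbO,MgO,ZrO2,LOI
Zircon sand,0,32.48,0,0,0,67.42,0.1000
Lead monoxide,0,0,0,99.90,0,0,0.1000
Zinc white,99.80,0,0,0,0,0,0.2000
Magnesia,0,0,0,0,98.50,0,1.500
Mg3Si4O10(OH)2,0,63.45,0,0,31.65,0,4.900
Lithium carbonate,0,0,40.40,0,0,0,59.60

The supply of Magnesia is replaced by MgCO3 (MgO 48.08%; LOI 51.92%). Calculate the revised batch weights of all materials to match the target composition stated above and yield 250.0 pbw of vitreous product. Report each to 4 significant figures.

Revised batch per 250.0 pbw vitreous product:
  Zircon sand: 39.71 pbw
  Lead monoxide: 8.483 pbw
  Zinc white: 28.18 pbw
  MgCO3: 66.46 pbw
  Mg3Si4O10(OH)2: 122.4 pbw
  Lithium carbonate: 62.75 pbw
Total batch = 328.0 pbw; LOI loss = 78.01 pbw

In-progress results appear (rounded to four significant figures) at each printed step. All internal work holds full precision through every step; every reported result takes a single rounding. Derived quantities are recomputed from the batch weights per 250.0 pbw of glass in full precision (six oxide percentages, the totals, net glass mass, ignition loss, yield) precisely as stated by the problem or answer text.
Oxide-by-oxide targets in 250.0 pbw vitreous product:
  ZnO: 11.25% × 250.0 = 28.12 pbw
  SiO2: 36.23% × 250.0 = 90.58 pbw
  Li2O: 10.14% × 250.0 = 25.35 pbw
  PbO: 3.390% × 250.0 = 8.475 pbw
  MgO: 28.28% × 250.0 = 70.70 pbw
  ZrO2: 10.71% × 250.0 = 26.78 pbw
Verifying the oxide balance per the reported batch figures, per the basis as stated (target by target, the sums agree once rounding is allowed for):
  ZnO: 28.18·0.9980 = 28.12 pbw (target 28.12 pbw)
  SiO2: 39.71·0.3248 + 122.4·0.6345 = 90.56 pbw (target 90.58 pbw)
  Li2O: 62.75·0.4040 = 25.35 pbw (target 25.35 pbw)
  PbO: 8.483·0.9990 = 8.475 pbw (target 8.475 pbw)
  MgO: 66.46·0.4808 + 122.4·0.3165 = 70.69 pbw (target 70.70 pbw)
  ZrO2: 39.71·0.6742 = 26.77 pbw (target 26.78 pbw)
Glass-mass bookkeeping: the batch minus its LOI: 250.0 pbw (the Σ of target masses is 250.0 pbw; with the basis standing at 250.0 pbw — deltas are rounding alone).
Total batch = Σ batch = 328.0 pbw; LOI loss = Σ batch·LOI = 78.01 pbw; yield: glass divided by total = 76.22%.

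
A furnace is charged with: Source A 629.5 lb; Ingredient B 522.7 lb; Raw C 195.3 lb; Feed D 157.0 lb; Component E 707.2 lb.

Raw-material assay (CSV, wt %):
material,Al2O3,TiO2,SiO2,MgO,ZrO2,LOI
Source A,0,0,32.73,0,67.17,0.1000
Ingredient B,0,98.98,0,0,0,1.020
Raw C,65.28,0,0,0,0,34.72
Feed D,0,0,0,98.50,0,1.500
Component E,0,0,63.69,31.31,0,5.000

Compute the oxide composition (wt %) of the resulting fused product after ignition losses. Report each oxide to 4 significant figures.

Glass mass = 2100 lb (batch 2212 − LOI 111.5).
Composition: Al2O3 6.070%, TiO2 24.63%, SiO2 31.26%, MgO 17.91%, ZrO2 20.13%

Mid-chain values are shown (rounded to 4 significant digits) as written. All internal work carries full precision end to end — exactly one rounding lands on each reported figure; all derived quantities (the five compositions, net glass mass, ignition loss, the totals, yield) are carried at exact precision from the weighed amounts on 2100 lb of glass, as they appear in the question or the answer.
Mass of each oxide from the mix:
  Al2O3: 195.3·0.6528 = 127.5 lb
  TiO2: 522.7·0.9898 = 517.4 lb
  SiO2: 629.5·0.3273 + 707.2·0.6369 = 656.5 lb
  MgO: 157.0·0.9850 + 707.2·0.3131 = 376.1 lb
  ZrO2: 629.5·0.6717 = 422.8 lb
LOI: 629.5·0.001000 + 522.7·0.01020 + 195.3·0.3472 + 157.0·0.01500 + 707.2·0.05000 = 111.5 lb
Glass = total batch minus LOI = 2212 − 111.5 = 2100 lb (equal to the oxide-mass sum)
wt %: oxide over glass, times 100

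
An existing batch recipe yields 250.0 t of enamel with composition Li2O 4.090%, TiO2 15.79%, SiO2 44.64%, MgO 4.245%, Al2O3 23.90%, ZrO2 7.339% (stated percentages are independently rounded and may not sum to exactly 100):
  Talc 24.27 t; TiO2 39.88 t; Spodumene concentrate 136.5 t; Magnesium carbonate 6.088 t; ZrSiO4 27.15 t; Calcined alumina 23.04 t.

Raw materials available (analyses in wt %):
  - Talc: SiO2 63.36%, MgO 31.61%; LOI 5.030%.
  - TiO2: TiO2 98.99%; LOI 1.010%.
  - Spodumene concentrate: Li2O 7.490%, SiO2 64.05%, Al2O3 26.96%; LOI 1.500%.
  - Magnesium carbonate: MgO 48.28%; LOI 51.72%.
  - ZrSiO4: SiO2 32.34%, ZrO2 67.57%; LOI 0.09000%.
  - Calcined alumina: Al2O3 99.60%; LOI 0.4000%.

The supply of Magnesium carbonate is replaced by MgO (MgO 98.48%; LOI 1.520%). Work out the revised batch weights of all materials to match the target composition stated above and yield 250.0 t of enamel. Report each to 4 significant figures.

Working values are displayed rounded off to 4 significant digits at each printed step. Exact precision is carried at each step; a single rounding produces every reported figure; derived quantities, including six oxide percentages, glass mass, ignition loss, totals, yield, are computed from the weighed amounts per 250.0 t of glass in full float precision exactly as shown in either problem or answer.
Target masses of each oxide per 250.0 t enamel:
  Li2O: 4.090% × 250.0 = 10.22 t
  TiO2: 15.79% × 250.0 = 39.48 t
  SiO2: 44.64% × 250.0 = 111.6 t
  MgO: 4.245% × 250.0 = 10.61 t
  Al2O3: 23.90% × 250.0 = 59.75 t
  ZrO2: 7.339% × 250.0 = 18.35 t
Verifying the oxide balance using the reported weights, relative to the basis at hand (each sum matches its target mass within answer rounding):
  Li2O: 136.5·0.07490 = 10.22 t (target 10.22 t)
  TiO2: 39.88·0.9899 = 39.48 t (target 39.48 t)
  SiO2: 24.27·0.6336 + 136.5·0.6405 + 27.15·0.3234 = 111.6 t (target 111.6 t)
  MgO: 24.27·0.3161 + 2.985·0.9848 = 10.61 t (target 10.61 t)
  Al2O3: 136.5·0.2696 + 23.04·0.9960 = 59.75 t (target 59.75 t)
  ZrO2: 27.15·0.6757 = 18.35 t (target 18.35 t)
The glass-mass cross-check: Σ batch − LOI loss = 250.0 t (summing oxide targets gives 250.0 t; versus the stated basis of 250.0 t — any gap is answer rounding).
Summing the batch: Σ batch = 253.8 t; ignition loss, Σ(batch × LOI) = 3.833 t; glass ÷ batch gives a yield of 98.49%.

Revised batch per 250.0 t enamel:
  Talc: 24.27 t
  TiO2: 39.88 t
  Spodumene concentrate: 136.5 t
  MgO: 2.985 t
  ZrSiO4: 27.15 t
  Calcined alumina: 23.04 t
Total batch = 253.8 t; LOI loss = 3.833 t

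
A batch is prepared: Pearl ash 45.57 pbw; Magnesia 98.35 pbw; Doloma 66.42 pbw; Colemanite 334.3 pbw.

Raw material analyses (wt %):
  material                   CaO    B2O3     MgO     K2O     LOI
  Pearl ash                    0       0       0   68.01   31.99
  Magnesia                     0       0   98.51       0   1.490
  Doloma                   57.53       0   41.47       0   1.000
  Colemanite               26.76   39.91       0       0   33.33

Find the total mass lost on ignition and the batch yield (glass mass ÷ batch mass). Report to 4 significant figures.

LOI loss = 128.1 pbw; glass = 416.5 pbw; yield = 76.47%

The working math holds full float precision in every operation; the intermediate values are displayed, rounded to four significant figures, in the printout — a single rounding completes each reported result — all derived quantities, including ignition loss, the yield, totals, net glass mass, the four compositions, are computed from the batch weights per 416.5 pbw of glass in full float precision as given in either problem or answer.
Loss on ignition, line by line:
  Pearl ash: 45.57 × 0.3199 = 14.58 pbw
  Magnesia: 98.35 × 0.01490 = 1.465 pbw
  Doloma: 66.42 × 0.01000 = 0.6642 pbw
  Colemanite: 334.3 × 0.3333 = 111.4 pbw
Total LOI = 128.1 pbw
Glass = batch − LOI = 544.6 − 128.1 = 416.5 pbw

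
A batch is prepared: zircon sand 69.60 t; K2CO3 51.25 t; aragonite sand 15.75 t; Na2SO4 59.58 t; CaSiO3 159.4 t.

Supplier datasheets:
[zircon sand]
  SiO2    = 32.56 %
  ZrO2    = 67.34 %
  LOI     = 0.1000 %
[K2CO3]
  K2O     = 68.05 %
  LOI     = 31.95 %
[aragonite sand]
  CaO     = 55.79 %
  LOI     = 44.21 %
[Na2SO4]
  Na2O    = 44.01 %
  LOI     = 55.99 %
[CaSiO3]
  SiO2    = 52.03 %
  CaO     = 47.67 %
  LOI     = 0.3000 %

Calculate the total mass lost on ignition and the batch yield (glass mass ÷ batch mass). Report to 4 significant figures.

The intermediate values appear (rounded to 4 significant digits) between the steps — the working math maintains full precision through the solve; a single rounding finalizes every reported number; derived quantities (LOI, the totals, the yield, net glass mass, five oxide percentages) are re-derived from the batch weights at 298.3 t of glass at full precision as quoted within problem or answer.
Per-material ignition loss:
  zircon sand: 69.60 × 0.001000 = 0.06960 t
  K2CO3: 51.25 × 0.3195 = 16.37 t
  aragonite sand: 15.75 × 0.4421 = 6.963 t
  Na2SO4: 59.58 × 0.5599 = 33.36 t
  CaSiO3: 159.4 × 0.003000 = 0.4782 t
Total LOI = 57.24 t
Glass = batch − LOI = 355.6 − 57.24 = 298.3 t

LOI loss = 57.24 t; glass = 298.3 t; yield = 83.90%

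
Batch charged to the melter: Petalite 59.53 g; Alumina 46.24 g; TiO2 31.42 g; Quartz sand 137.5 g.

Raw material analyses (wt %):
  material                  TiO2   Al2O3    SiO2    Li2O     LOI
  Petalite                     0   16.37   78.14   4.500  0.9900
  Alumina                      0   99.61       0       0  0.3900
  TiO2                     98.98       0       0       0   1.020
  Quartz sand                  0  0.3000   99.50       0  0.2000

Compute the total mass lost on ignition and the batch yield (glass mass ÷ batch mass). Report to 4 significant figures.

All internal work carries exact precision all the way through — working values appear with 4-significant-figure rounding at each printed step — every reported number takes just one rounding; the derived quantities, including net glass mass, ignition loss, the totals, the four compositions, the yield, are re-derived using the weight values on 273.3 g of glass at full float precision, precisely as stated by either problem or answer.
Loss on ignition, line by line:
  Petalite: 59.53 × 0.009900 = 0.5893 g
  Alumina: 46.24 × 0.003900 = 0.1803 g
  TiO2: 31.42 × 0.01020 = 0.3205 g
  Quartz sand: 137.5 × 0.002000 = 0.2750 g
Total LOI = 1.365 g
Glass = batch − LOI = 274.7 − 1.365 = 273.3 g

LOI loss = 1.365 g; glass = 273.3 g; yield = 99.50%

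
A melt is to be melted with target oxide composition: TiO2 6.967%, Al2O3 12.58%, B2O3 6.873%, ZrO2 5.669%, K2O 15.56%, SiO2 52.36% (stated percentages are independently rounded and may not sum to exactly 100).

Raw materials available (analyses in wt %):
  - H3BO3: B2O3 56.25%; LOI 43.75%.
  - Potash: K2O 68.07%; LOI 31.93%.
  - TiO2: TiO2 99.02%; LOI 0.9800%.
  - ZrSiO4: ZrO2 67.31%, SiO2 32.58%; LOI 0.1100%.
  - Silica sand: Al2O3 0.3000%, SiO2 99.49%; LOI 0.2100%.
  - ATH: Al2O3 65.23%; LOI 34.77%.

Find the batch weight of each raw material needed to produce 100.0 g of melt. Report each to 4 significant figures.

The working math holds full precision at each step — in-progress results are displayed with 4-significant-digit rounding alongside each step. Each reported result receives exactly one rounding; derived quantities are recomputed at full float precision (yield, the totals, the six compositions, LOI, glass mass) starting from the weights on 100.0 g of glass exactly as printed in the question or the answer.
The oxide mass targets at 100.0 g melt:
  TiO2: 6.967% × 100.0 = 6.967 g
  Al2O3: 12.58% × 100.0 = 12.58 g
  B2O3: 6.873% × 100.0 = 6.873 g
  ZrO2: 5.669% × 100.0 = 5.669 g
  K2O: 15.56% × 100.0 = 15.56 g
  SiO2: 52.36% × 100.0 = 52.36 g
Mass-balance tally per oxide applying the batch weights above, under the basis named above (sum by sum, the targets are met exact up to rounding of places):
  TiO2: 7.036·0.9902 = 6.967 g (target 6.967 g)
  Al2O3: 49.87·0.003000 + 19.06·0.6523 = 12.58 g (target 12.58 g)
  B2O3: 12.22·0.5625 = 6.874 g (target 6.873 g)
  ZrO2: 8.422·0.6731 = 5.669 g (target 5.669 g)
  K2O: 22.86·0.6807 = 15.56 g (target 15.56 g)
  SiO2: 8.422·0.3258 + 49.87·0.9949 = 52.36 g (target 52.36 g)
Glass-mass sanity pass: whole batch net of LOI = 100.0 g (oxide target masses add up to 100.0 g; against the stated basis, 100.0 g — a pure rounding effect).
Adding the batch up: Σ batch = 119.5 g; the LOI term Σ batch·LOI equals 19.46 g; yield: glass divided by total = 83.71%.

Batch per 100.0 g melt:
  H3BO3: 12.22 g
  Potash: 22.86 g
  TiO2: 7.036 g
  ZrSiO4: 8.422 g
  Silica sand: 49.87 g
  ATH: 19.06 g
Total batch = 119.5 g; LOI loss = 19.46 g; yield = 83.71%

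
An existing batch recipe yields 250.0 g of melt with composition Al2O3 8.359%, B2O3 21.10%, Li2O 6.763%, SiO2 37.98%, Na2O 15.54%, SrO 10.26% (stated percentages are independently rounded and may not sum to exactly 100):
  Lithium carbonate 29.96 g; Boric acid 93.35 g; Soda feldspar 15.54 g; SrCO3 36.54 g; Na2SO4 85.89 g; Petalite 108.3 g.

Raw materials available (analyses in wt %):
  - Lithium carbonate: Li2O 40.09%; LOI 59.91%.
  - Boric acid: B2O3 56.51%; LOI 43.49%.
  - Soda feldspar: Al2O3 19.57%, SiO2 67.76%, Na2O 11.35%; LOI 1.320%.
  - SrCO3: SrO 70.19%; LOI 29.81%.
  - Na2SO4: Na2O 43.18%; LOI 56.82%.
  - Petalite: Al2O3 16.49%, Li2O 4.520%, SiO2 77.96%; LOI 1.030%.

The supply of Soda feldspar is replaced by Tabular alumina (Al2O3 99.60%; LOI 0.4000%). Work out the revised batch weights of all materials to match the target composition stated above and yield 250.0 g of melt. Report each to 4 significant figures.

Revised batch per 250.0 g melt:
  Lithium carbonate: 28.44 g
  Boric acid: 93.35 g
  Tabular alumina: 0.8171 g
  SrCO3: 36.54 g
  Na2SO4: 89.97 g
  Petalite: 121.8 g
Total batch = 370.9 g; LOI loss = 120.9 g

Rounding to four significant figures extends to every in-between result as displayed. All internal work holds exact precision through every step; each reported value includes exactly one rounding; derived quantities, which include six oxide percentages, ignition loss, totals, yield, glass mass, are rebuilt at full float precision, as given in the question or the answer, from the batch weights for 250.0 g of glass.
Oxide mass targets, per 250.0 g melt:
  Al2O3: 8.359% × 250.0 = 20.90 g
  B2O3: 21.10% × 250.0 = 52.75 g
  Li2O: 6.763% × 250.0 = 16.91 g
  SiO2: 37.98% × 250.0 = 94.95 g
  Na2O: 15.54% × 250.0 = 38.85 g
  SrO: 10.26% × 250.0 = 25.65 g
Sums-versus-targets review working from each reported weight, against the basis in use (sum by sum, the targets are met given rounding of the digits):
  Al2O3: 0.8171·0.9960 + 121.8·0.1649 = 20.90 g (target 20.90 g)
  B2O3: 93.35·0.5651 = 52.75 g (target 52.75 g)
  Li2O: 28.44·0.4009 + 121.8·0.04520 = 16.91 g (target 16.91 g)
  SiO2: 121.8·0.7796 = 94.96 g (target 94.95 g)
  Na2O: 89.97·0.4318 = 38.85 g (target 38.85 g)
  SrO: 36.54·0.7019 = 25.65 g (target 25.65 g)
Glass-mass sanity pass: batch total minus LOI = 250.0 g (the targets, summed, come to 250.0 g; stated basis 250.0 g — differing by rounding only).
Adding the batch up: Σ batch = 370.9 g; the LOI term Σ batch·LOI equals 120.9 g; yield: glass divided by total = 67.40%.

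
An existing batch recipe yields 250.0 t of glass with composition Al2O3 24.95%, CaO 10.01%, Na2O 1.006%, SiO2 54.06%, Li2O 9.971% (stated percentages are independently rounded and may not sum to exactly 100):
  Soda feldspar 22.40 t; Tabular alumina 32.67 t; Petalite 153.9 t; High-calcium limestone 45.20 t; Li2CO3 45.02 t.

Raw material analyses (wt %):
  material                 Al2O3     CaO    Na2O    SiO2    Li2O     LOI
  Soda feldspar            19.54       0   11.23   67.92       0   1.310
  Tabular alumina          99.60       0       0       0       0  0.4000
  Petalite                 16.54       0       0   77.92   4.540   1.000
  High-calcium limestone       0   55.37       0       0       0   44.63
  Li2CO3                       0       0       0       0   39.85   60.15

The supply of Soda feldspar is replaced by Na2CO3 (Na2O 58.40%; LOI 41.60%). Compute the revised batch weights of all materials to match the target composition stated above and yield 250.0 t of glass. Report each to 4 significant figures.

The working math keeps full precision from start to finish — values along the way appear, rounded to 4 significant digits, between the steps — each reported number receives exactly one rounding; derived quantities are computed from the weighed amounts for 250.0 t of glass at exact precision (ignition loss, yield, the five compositions, net glass mass, the totals), as they appear in the problem or the answer.
Oxide mass targets, per 250.0 t glass:
  Al2O3: 24.95% × 250.0 = 62.38 t
  CaO: 10.01% × 250.0 = 25.02 t
  Na2O: 1.006% × 250.0 = 2.515 t
  SiO2: 54.06% × 250.0 = 135.2 t
  Li2O: 9.971% × 250.0 = 24.93 t
Mass-balance tally per oxide per the reported batch figures, on the stated basis (sums match the target masses given rounding of the digits):
  Al2O3: 33.82·0.9960 + 173.4·0.1654 = 62.37 t (target 62.38 t)
  CaO: 45.20·0.5537 = 25.03 t (target 25.02 t)
  Na2O: 4.307·0.5840 = 2.515 t (target 2.515 t)
  SiO2: 173.4·0.7792 = 135.1 t (target 135.2 t)
  Li2O: 173.4·0.04540 + 42.79·0.3985 = 24.92 t (target 24.93 t)
Glass-mass closure: total batch − LOI = 249.9 t (per-oxide target masses sum to 250.0 t; the stated basis being 250.0 t — any gap is answer rounding).
Whole-batch sum: Σ batch = 299.5 t; loss to ignition Σ batch·LOI = 49.57 t; yield, glass over the total, = 83.45%.

Revised batch per 250.0 t glass:
  Na2CO3: 4.307 t
  Tabular alumina: 33.82 t
  Petalite: 173.4 t
  High-calcium limestone: 45.20 t
  Li2CO3: 42.79 t
Total batch = 299.5 t; LOI loss = 49.57 t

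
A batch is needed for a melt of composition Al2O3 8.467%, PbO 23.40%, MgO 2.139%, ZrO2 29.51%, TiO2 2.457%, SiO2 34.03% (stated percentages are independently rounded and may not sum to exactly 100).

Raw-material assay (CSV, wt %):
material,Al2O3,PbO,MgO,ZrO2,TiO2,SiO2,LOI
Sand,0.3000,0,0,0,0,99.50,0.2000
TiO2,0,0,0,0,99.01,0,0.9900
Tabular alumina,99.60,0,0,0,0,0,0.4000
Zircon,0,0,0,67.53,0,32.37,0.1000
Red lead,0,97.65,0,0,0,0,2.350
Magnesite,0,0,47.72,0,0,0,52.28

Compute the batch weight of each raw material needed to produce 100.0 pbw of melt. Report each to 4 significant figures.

Batch per 100.0 pbw melt:
  Sand: 19.98 pbw
  TiO2: 2.482 pbw
  Tabular alumina: 8.441 pbw
  Zircon: 43.70 pbw
  Red lead: 23.96 pbw
  Magnesite: 4.482 pbw
Total batch = 103.0 pbw; LOI loss = 3.048 pbw; yield = 97.04%

The working math holds exact precision at all times — the intermediate values are displayed with 4-significant-digit rounding on the page; each reported result sees exactly one rounding. The derived quantities, including totals, glass mass, ignition loss, yield, six oxide percentages, are recomputed starting from the weights at 100.0 pbw of glass in full precision, as set out in either problem or answer.
The oxide mass targets at 100.0 pbw melt:
  Al2O3: 8.467% × 100.0 = 8.467 pbw
  PbO: 23.40% × 100.0 = 23.40 pbw
  MgO: 2.139% × 100.0 = 2.139 pbw
  ZrO2: 29.51% × 100.0 = 29.51 pbw
  TiO2: 2.457% × 100.0 = 2.457 pbw
  SiO2: 34.03% × 100.0 = 34.03 pbw
Checking each oxide sum with the batch weights as given, versus the basis set out (summed amounts equal target values modulo rounding of the values):
  Al2O3: 19.98·0.003000 + 8.441·0.9960 = 8.467 pbw (target 8.467 pbw)
  PbO: 23.96·0.9765 = 23.40 pbw (target 23.40 pbw)
  MgO: 4.482·0.4772 = 2.139 pbw (target 2.139 pbw)
  ZrO2: 43.70·0.6753 = 29.51 pbw (target 29.51 pbw)
  TiO2: 2.482·0.9901 = 2.457 pbw (target 2.457 pbw)
  SiO2: 19.98·0.9950 + 43.70·0.3237 = 34.03 pbw (target 34.03 pbw)
The glass-mass cross-check: batch total minus LOI = 100.0 pbw (the Σ of target masses is 100.0 pbw; stated basis 100.0 pbw — deltas are rounding alone).
Whole-batch sum: Σ batch = 103.0 pbw; loss to ignition Σ batch·LOI = 3.048 pbw; yield, glass over the total, = 97.04%.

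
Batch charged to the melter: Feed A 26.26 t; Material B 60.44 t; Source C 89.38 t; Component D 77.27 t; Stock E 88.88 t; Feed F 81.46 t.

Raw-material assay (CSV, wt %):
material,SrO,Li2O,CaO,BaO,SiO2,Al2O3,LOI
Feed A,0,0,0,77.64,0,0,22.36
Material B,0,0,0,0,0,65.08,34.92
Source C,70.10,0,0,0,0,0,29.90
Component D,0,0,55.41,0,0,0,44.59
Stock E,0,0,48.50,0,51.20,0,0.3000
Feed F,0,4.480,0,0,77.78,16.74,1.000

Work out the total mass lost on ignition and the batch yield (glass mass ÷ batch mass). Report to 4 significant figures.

LOI loss = 89.24 t; glass = 334.5 t; yield = 78.94%

Working values appear, rounded to four significant figures, in the working. The whole derivation runs at full precision from start to finish. Every reported value takes just one rounding; all derived quantities are recomputed starting from the weights for 334.5 t of glass at full float precision (totals, LOI, glass mass, the six compositions, yield), exactly as printed in either problem or answer.
LOI of each material in turn:
  Feed A: 26.26 × 0.2236 = 5.872 t
  Material B: 60.44 × 0.3492 = 21.11 t
  Source C: 89.38 × 0.2990 = 26.72 t
  Component D: 77.27 × 0.4459 = 34.45 t
  Stock E: 88.88 × 0.003000 = 0.2666 t
  Feed F: 81.46 × 0.01000 = 0.8146 t
Total LOI = 89.24 t
Glass = batch − LOI = 423.7 − 89.24 = 334.5 t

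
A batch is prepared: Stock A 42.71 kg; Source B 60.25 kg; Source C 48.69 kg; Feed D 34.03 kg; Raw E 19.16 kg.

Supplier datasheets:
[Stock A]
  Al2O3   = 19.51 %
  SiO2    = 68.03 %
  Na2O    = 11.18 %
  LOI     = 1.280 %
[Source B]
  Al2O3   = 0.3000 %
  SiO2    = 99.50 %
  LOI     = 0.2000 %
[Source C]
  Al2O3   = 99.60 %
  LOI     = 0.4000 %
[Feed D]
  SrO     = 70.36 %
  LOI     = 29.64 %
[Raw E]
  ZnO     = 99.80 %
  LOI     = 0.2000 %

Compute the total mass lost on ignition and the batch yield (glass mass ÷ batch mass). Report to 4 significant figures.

The working math holds full float precision throughout — working values appear rounded off to 4 significant figures on the page — a single rounding produces every reported figure. All derived quantities, including five oxide percentages, net glass mass, LOI, the totals, yield, are re-derived from the batch weights at 193.9 kg of glass at full precision, as given in question or answer.
LOI of each material in turn:
  Stock A: 42.71 × 0.01280 = 0.5467 kg
  Source B: 60.25 × 0.002000 = 0.1205 kg
  Source C: 48.69 × 0.004000 = 0.1948 kg
  Feed D: 34.03 × 0.2964 = 10.09 kg
  Raw E: 19.16 × 0.002000 = 0.03832 kg
Total LOI = 10.99 kg
Glass = batch − LOI = 204.8 − 10.99 = 193.9 kg

LOI loss = 10.99 kg; glass = 193.9 kg; yield = 94.64%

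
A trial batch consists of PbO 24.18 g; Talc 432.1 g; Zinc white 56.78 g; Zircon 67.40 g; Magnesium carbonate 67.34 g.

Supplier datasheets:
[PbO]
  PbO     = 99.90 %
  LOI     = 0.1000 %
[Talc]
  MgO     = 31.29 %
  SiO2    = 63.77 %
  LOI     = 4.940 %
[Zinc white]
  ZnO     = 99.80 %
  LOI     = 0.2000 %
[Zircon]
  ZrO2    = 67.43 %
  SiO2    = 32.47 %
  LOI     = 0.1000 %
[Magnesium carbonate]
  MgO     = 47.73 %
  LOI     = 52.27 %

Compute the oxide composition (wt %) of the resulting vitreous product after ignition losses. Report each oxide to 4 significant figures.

All arithmetic holds full float precision through the solve; the intermediate values are displayed (rounded to four significant digits) when written out. Exactly one rounding lands on every reported figure. The derived quantities are computed from the batch weights at 591.1 g of glass in exact precision (glass mass, LOI, the yield, the totals, five oxide percentages) as they appear in problem or answer.
Oxide masses out of the charge:
  ZrO2: 67.40·0.6743 = 45.45 g
  PbO: 24.18·0.9990 = 24.16 g
  ZnO: 56.78·0.9980 = 56.67 g
  MgO: 432.1·0.3129 + 67.34·0.4773 = 167.3 g
  SiO2: 432.1·0.6377 + 67.40·0.3247 = 297.4 g
LOI: 24.18·0.001000 + 432.1·0.04940 + 56.78·0.002000 + 67.40·0.001000 + 67.34·0.5227 = 56.75 g
batch − LOI leaves glass = 647.8 − 56.75 = 591.1 g (= Σ oxide masses)
wt %: oxide over glass, times 100

Glass mass = 591.1 g (batch 647.8 − LOI 56.75).
Composition: ZrO2 7.689%, PbO 4.087%, ZnO 9.587%, MgO 28.31%, SiO2 50.32%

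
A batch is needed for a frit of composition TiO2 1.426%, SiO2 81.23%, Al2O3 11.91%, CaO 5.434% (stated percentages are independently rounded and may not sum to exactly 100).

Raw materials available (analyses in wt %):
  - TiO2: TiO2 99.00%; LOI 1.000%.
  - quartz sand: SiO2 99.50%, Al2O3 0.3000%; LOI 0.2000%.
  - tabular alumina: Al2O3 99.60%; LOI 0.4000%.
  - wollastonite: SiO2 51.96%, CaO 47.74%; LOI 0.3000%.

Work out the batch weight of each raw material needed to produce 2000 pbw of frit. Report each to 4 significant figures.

Batch per 2000 pbw frit:
  TiO2: 28.81 pbw
  quartz sand: 1514 pbw
  tabular alumina: 234.6 pbw
  wollastonite: 227.6 pbw
Total batch = 2005 pbw; LOI loss = 4.937 pbw; yield = 99.75%

All arithmetic maintains full float precision at every stage. Values along the way appear rounded to four significant figures alongside each step — a single rounding finalizes every reported number; all derived quantities, including ignition loss, yield, the four compositions, glass mass, totals, are re-derived using the weight values for 2000 pbw of glass in full precision, precisely as stated by the problem or the answer.
Target masses of each oxide per 2000 pbw frit:
  TiO2: 1.426% × 2000 = 28.52 pbw
  SiO2: 81.23% × 2000 = 1625 pbw
  Al2O3: 11.91% × 2000 = 238.2 pbw
  CaO: 5.434% × 2000 = 108.7 pbw
Sums-versus-targets review per the reported batch figures, under the basis named above (each sum matches its target mass up to rounding of the answer):
  TiO2: 28.81·0.9900 = 28.52 pbw (target 28.52 pbw)
  SiO2: 1514·0.9950 + 227.6·0.5196 = 1625 pbw (target 1625 pbw)
  Al2O3: 1514·0.003000 + 234.6·0.9960 = 238.2 pbw (target 238.2 pbw)
  CaO: 227.6·0.4774 = 108.7 pbw (target 108.7 pbw)
Glass mass check: whole batch net of LOI = 2000 pbw (per-oxide target masses sum to 2000 pbw; with the basis standing at 2000 pbw — rounding explains the deltas).
Batch total: Σ batch = 2005 pbw; LOI removed, Σ of batch·LOI: 4.937 pbw; the yield ratio, glass ÷ batch: 99.75%.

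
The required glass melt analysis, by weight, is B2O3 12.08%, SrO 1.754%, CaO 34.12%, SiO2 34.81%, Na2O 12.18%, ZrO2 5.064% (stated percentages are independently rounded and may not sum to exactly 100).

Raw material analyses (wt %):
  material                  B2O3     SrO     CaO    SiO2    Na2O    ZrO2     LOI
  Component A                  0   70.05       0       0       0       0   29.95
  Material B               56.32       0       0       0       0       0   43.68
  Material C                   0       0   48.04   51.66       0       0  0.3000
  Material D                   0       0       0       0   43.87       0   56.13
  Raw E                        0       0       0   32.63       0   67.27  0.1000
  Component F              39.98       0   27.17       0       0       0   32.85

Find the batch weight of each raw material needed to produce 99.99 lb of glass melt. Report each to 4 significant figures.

All arithmetic maintains full precision in all steps — in-progress results are printed rounded off to 4 significant digits in the working; a single rounding completes each reported value; all derived quantities are computed at full float precision (ignition loss, net glass mass, the six compositions, totals, yield) starting from the weights at 99.99 lb of glass as set out in the problem or answer text.
Oxide-by-oxide targets in 99.99 lb glass melt:
  B2O3: 12.08% × 99.99 = 12.08 lb
  SrO: 1.754% × 99.99 = 1.754 lb
  CaO: 34.12% × 99.99 = 34.12 lb
  SiO2: 34.81% × 99.99 = 34.81 lb
  Na2O: 12.18% × 99.99 = 12.18 lb
  ZrO2: 5.064% × 99.99 = 5.063 lb
Checking each oxide sum with the batch weights as given, under the basis named above (target by target, the sums agree exact up to rounding of places):
  B2O3: 10.91·0.5632 + 14.84·0.3998 = 12.08 lb (target 12.08 lb)
  SrO: 2.504·0.7005 = 1.754 lb (target 1.754 lb)
  CaO: 62.62·0.4804 + 14.84·0.2717 = 34.11 lb (target 34.12 lb)
  SiO2: 62.62·0.5166 + 7.527·0.3263 = 34.81 lb (target 34.81 lb)
  Na2O: 27.76·0.4387 = 12.18 lb (target 12.18 lb)
  ZrO2: 7.527·0.6727 = 5.063 lb (target 5.063 lb)
Auditing the glass mass value: whole batch net of LOI = 99.99 lb (the targets, summed, come to 100.0 lb; versus the stated basis of 99.99 lb — a pure rounding effect).
Summing the batch: Σ batch = 126.2 lb; LOI loss = Σ batch·LOI = 26.17 lb; glass ÷ batch gives a yield of 79.26%.

Batch per 99.99 lb glass melt:
  Component A: 2.504 lb
  Material B: 10.91 lb
  Material C: 62.62 lb
  Material D: 27.76 lb
  Raw E: 7.527 lb
  Component F: 14.84 lb
Total batch = 126.2 lb; LOI loss = 26.17 lb; yield = 79.26%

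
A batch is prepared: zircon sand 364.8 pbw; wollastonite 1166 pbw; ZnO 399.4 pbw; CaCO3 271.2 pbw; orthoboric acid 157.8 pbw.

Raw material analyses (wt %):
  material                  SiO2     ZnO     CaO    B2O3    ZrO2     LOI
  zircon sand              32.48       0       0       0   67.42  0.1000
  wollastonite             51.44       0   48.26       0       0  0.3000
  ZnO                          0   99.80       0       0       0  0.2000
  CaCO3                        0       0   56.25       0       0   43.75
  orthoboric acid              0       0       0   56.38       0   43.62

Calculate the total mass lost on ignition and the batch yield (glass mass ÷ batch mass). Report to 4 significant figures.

Mid-chain values appear with 4-significant-digit rounding at each printed step; all arithmetic holds exact precision all the way through — exactly one rounding lands on each reported number; the derived quantities are rebuilt from the batch weights for 2167 pbw of glass at full float precision (glass mass, the totals, the yield, LOI, five oxide percentages) precisely as stated by either problem or answer.
Per-material ignition loss:
  zircon sand: 364.8 × 0.001000 = 0.3648 pbw
  wollastonite: 1166 × 0.003000 = 3.498 pbw
  ZnO: 399.4 × 0.002000 = 0.7988 pbw
  CaCO3: 271.2 × 0.4375 = 118.6 pbw
  orthoboric acid: 157.8 × 0.4362 = 68.83 pbw
Total LOI = 192.1 pbw
Glass = batch − LOI = 2359 − 192.1 = 2167 pbw

LOI loss = 192.1 pbw; glass = 2167 pbw; yield = 91.86%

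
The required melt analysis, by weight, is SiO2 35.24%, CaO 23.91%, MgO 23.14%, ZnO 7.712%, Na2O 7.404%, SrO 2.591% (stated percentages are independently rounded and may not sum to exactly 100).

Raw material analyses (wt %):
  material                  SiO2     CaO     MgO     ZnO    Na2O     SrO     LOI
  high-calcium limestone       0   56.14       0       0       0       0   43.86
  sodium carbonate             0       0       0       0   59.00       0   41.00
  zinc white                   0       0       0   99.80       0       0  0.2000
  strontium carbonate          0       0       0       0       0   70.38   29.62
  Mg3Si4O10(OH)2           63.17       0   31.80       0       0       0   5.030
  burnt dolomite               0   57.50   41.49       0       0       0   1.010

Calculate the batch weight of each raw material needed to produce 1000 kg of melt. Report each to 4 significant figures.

Batch per 1000 kg melt:
  high-calcium limestone: 292.6 kg
  sodium carbonate: 125.5 kg
  zinc white: 77.27 kg
  strontium carbonate: 36.81 kg
  Mg3Si4O10(OH)2: 557.9 kg
  burnt dolomite: 130.2 kg
Total batch = 1220 kg; LOI loss = 220.2 kg; yield = 81.95%

The working math maintains exact precision throughout. Working values appear, with 4-significant-digit rounding, alongside each step — a single rounding finalizes each reported figure; all derived quantities are rebuilt at full float precision (the yield, the six compositions, LOI, glass mass, totals) from the weighed amounts on 1000 kg of glass as quoted within either problem or answer.
Oxide mass targets, per 1000 kg melt:
  SiO2: 35.24% × 1000 = 352.4 kg
  CaO: 23.91% × 1000 = 239.1 kg
  MgO: 23.14% × 1000 = 231.4 kg
  ZnO: 7.712% × 1000 = 77.12 kg
  Na2O: 7.404% × 1000 = 74.04 kg
  SrO: 2.591% × 1000 = 25.91 kg
A balance pass over the oxides, on the weights just shown, under the basis named above (sum by sum, the targets are met up to rounding of the answer):
  SiO2: 557.9·0.6317 = 352.4 kg (target 352.4 kg)
  CaO: 292.6·0.5614 + 130.2·0.5750 = 239.1 kg (target 239.1 kg)
  MgO: 557.9·0.3180 + 130.2·0.4149 = 231.4 kg (target 231.4 kg)
  ZnO: 77.27·0.9980 = 77.12 kg (target 77.12 kg)
  Na2O: 125.5·0.5900 = 74.05 kg (target 74.04 kg)
  SrO: 36.81·0.7038 = 25.91 kg (target 25.91 kg)
The glass-mass cross-check: total charge less LOI = 1000 kg (the targets, summed, come to 1000 kg; versus the stated basis of 1000 kg — a pure rounding effect).
Batch total: Σ batch = 1220 kg; ignition loss, Σ(batch × LOI) = 220.2 kg; as yield: glass ÷ batch → 81.95%.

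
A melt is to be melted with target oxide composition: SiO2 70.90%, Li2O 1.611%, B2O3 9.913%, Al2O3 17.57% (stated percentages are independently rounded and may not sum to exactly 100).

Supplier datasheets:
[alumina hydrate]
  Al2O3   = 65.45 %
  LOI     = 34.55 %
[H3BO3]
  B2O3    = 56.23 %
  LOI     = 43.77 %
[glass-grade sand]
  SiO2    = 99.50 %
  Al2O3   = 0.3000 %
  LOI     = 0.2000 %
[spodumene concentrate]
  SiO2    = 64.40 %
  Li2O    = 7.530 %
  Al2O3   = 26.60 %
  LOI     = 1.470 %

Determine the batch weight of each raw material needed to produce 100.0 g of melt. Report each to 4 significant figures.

Batch per 100.0 g melt:
  alumina hydrate: 17.89 g
  H3BO3: 17.63 g
  glass-grade sand: 57.41 g
  spodumene concentrate: 21.39 g
Total batch = 114.3 g; LOI loss = 14.33 g; yield = 87.47%

All internal work runs at full float precision through every step — mid-chain values appear with 4-significant-figure rounding within the worked lines — every reported number is rounded a single time. The derived quantities (totals, four oxide percentages, ignition loss, yield, net glass mass) are rebuilt at full float precision from the weighed amounts for 100.0 g of glass precisely as stated by the problem or answer text.
Oxide-by-oxide targets in 100.0 g melt:
  SiO2: 70.90% × 100.0 = 70.90 g
  Li2O: 1.611% × 100.0 = 1.611 g
  B2O3: 9.913% × 100.0 = 9.913 g
  Al2O3: 17.57% × 100.0 = 17.57 g
Verifying the oxide balance using the reported weights, at the basis given (target by target, the sums agree exact up to rounding of places):
  SiO2: 57.41·0.9950 + 21.39·0.6440 = 70.90 g (target 70.90 g)
  Li2O: 21.39·0.07530 = 1.611 g (target 1.611 g)
  B2O3: 17.63·0.5623 = 9.913 g (target 9.913 g)
  Al2O3: 17.89·0.6545 + 57.41·0.003000 + 21.39·0.2660 = 17.57 g (target 17.57 g)
The glass-mass cross-check: batch Σ − ignition loss = 99.99 g (targets for the oxides total 99.99 g; stated basis 100.0 g — any gap is answer rounding).
Batch total: Σ batch = 114.3 g; ignition loss, Σ(batch × LOI) = 14.33 g; glass ÷ batch gives a yield of 87.47%.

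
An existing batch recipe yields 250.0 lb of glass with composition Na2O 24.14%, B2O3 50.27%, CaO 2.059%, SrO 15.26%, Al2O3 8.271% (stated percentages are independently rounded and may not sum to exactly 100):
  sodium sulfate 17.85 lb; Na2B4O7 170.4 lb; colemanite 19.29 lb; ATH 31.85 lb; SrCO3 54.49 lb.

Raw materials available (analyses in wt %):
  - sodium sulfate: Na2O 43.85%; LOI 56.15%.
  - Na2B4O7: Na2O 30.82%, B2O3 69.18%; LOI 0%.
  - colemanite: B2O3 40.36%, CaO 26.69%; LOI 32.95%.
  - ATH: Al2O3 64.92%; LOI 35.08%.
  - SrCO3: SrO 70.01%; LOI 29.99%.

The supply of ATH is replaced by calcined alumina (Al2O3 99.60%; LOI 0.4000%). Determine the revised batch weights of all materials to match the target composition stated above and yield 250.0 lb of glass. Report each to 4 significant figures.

Revised batch per 250.0 lb glass:
  sodium sulfate: 17.85 lb
  Na2B4O7: 170.4 lb
  colemanite: 19.29 lb
  calcined alumina: 20.76 lb
  SrCO3: 54.49 lb
Total batch = 282.8 lb; LOI loss = 32.80 lb

Every computation holds full precision through the solve; intermediates are displayed rounded off to 4 significant digits on the page — every reported number carries a single rounding. All derived quantities, including LOI, glass mass, the totals, five oxide percentages, yield, are recomputed starting from the weights for 250.0 lb of glass in exact precision, exactly as shown in the problem or answer text.
Oxide mass targets, per 250.0 lb glass:
  Na2O: 24.14% × 250.0 = 60.35 lb
  B2O3: 50.27% × 250.0 = 125.7 lb
  CaO: 2.059% × 250.0 = 5.148 lb
  SrO: 15.26% × 250.0 = 38.15 lb
  Al2O3: 8.271% × 250.0 = 20.68 lb
Sums-versus-targets review per the reported batch figures, relative to the basis at hand (delivered sums recover each target modulo rounding of the values):
  Na2O: 17.85·0.4385 + 170.4·0.3082 = 60.34 lb (target 60.35 lb)
  B2O3: 170.4·0.6918 + 19.29·0.4036 = 125.7 lb (target 125.7 lb)
  CaO: 19.29·0.2669 = 5.149 lb (target 5.148 lb)
  SrO: 54.49·0.7001 = 38.15 lb (target 38.15 lb)
  Al2O3: 20.76·0.9960 = 20.68 lb (target 20.68 lb)
Glass-mass closure: the batch minus its LOI: 250.0 lb (targets for the oxides total 250.0 lb; the stated basis being 250.0 lb — differing by rounding only).
Batch grand total — Σ batch = 282.8 lb; LOI removed, Σ of batch·LOI: 32.80 lb; as yield: glass ÷ batch → 88.40%.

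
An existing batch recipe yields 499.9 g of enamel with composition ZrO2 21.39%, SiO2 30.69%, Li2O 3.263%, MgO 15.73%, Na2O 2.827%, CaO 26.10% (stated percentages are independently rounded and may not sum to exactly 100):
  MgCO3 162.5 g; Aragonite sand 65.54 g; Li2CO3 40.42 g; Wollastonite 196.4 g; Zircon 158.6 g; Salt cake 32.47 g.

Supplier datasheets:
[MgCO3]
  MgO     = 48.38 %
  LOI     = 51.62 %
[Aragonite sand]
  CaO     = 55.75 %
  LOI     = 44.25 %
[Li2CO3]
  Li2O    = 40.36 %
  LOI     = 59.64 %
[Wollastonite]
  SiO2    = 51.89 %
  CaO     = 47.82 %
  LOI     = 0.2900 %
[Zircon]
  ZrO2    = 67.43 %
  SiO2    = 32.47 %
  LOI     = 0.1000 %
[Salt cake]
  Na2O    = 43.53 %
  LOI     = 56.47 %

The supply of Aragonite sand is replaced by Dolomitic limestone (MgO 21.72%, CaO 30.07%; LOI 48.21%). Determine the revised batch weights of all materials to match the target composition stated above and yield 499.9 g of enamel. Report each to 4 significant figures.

Revised batch per 499.9 g enamel:
  MgCO3: 108.0 g
  Dolomitic limestone: 121.5 g
  Li2CO3: 40.42 g
  Wollastonite: 196.4 g
  Zircon: 158.6 g
  Salt cake: 32.47 g
Total batch = 657.4 g; LOI loss = 157.5 g

Values along the way are printed, rounded to 4 significant figures, between the steps — the whole derivation maintains full float precision end to end — every reported result is rounded once only — the derived quantities (the yield, the six compositions, the totals, glass mass, ignition loss) are rebuilt in full float precision starting from the weights per 499.9 g of glass as they appear in either problem or answer.
Target oxide masses per 499.9 g enamel:
  ZrO2: 21.39% × 499.9 = 106.9 g
  SiO2: 30.69% × 499.9 = 153.4 g
  Li2O: 3.263% × 499.9 = 16.31 g
  MgO: 15.73% × 499.9 = 78.63 g
  Na2O: 2.827% × 499.9 = 14.13 g
  CaO: 26.10% × 499.9 = 130.5 g
Oxide-by-oxide audit from the weights as reported, relative to the basis at hand (sums match the target masses up to rounding of the answer):
  ZrO2: 158.6·0.6743 = 106.9 g (target 106.9 g)
  SiO2: 196.4·0.5189 + 158.6·0.3247 = 153.4 g (target 153.4 g)
  Li2O: 40.42·0.4036 = 16.31 g (target 16.31 g)
  MgO: 108.0·0.4838 + 121.5·0.2172 = 78.64 g (target 78.63 g)
  Na2O: 32.47·0.4353 = 14.13 g (target 14.13 g)
  CaO: 121.5·0.3007 + 196.4·0.4782 = 130.5 g (target 130.5 g)
Glass-mass closure: net batch after ignition = 499.9 g (targets for the oxides total 499.9 g; stated basis 499.9 g — any gap is answer rounding).
Summing the batch: Σ batch = 657.4 g; Σ batch·LOI gives LOI loss = 157.5 g; as yield: glass ÷ batch → 76.04%.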